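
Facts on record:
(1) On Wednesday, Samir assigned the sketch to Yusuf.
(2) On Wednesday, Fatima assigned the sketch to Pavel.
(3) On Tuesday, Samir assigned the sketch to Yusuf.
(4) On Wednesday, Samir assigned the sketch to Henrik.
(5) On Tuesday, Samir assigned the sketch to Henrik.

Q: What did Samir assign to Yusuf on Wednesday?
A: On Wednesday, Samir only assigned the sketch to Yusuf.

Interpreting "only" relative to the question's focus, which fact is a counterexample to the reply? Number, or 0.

Answering "What did ...?" puts focus on the thing — here, "the sketch".
"Only" then excludes alternative things while the background — same agent, recipient, setting (Samir / Yusuf / on Wednesday) — is held fixed.
No listed fact shares that background with another thing. Nothing contradicts the reply.
(Fact (3) would refute a reading with focus on the setting — but that is not what the question asks.)

0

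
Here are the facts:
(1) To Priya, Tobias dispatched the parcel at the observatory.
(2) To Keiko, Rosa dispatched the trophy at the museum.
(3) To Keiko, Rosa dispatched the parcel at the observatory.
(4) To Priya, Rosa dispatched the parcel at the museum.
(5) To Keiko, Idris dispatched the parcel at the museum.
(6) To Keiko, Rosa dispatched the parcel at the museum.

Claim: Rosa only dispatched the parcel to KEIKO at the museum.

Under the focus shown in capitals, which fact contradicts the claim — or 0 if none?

Focus (in capitals) is "Keiko" — the recipient. "Only" excludes alternative recipients while holding fixed agent = Rosa, thing = the parcel, setting = at the museum.
Fact (4) matches on agent = Rosa, thing = the parcel, setting = at the museum, but has recipient = Priya instead. That refutes the claim.

4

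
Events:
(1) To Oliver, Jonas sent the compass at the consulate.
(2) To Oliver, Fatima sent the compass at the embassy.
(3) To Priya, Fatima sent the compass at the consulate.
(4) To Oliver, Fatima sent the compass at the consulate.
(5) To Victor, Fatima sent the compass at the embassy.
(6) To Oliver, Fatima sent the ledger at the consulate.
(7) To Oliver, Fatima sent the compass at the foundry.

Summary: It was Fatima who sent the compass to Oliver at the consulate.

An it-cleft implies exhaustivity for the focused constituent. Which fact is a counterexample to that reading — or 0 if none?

The cleft puts "Fatima" in focus and presupposes the open proposition with thing = the compass, recipient = Oliver, setting = at the consulate.
Exhaustivity: Fatima is the only agent satisfying that background.
Fact (1) shares the background but with agent = Jonas; exhaustivity is violated.

1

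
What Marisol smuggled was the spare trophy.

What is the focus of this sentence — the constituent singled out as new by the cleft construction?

In a pseudo-cleft "What ... was X", the post-copular constituent X is the focus.
Here the focus is "the spare trophy". The backgrounded (presupposed) material includes "Marisol".

the spare trophy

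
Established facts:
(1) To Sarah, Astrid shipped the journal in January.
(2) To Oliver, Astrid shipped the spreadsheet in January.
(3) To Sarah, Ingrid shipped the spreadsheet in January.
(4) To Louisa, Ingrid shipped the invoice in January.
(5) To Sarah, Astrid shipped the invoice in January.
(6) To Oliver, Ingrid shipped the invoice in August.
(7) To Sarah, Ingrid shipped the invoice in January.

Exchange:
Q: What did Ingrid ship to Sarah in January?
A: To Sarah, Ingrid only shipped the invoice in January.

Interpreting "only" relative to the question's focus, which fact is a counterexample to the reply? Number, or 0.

Answering "What did ...?" puts focus on the thing — here, "the invoice".
So "only" ranges over things; the rest (Ingrid as agent and Sarah as recipient and in January as setting) is presupposed.
Fact (3) keeps Ingrid as agent and Sarah as recipient and in January as setting but has thing = the spreadsheet; that refutes the reply.
(Fact (4) would refute a reading with focus on the recipient — but that is not what the question asks.)

3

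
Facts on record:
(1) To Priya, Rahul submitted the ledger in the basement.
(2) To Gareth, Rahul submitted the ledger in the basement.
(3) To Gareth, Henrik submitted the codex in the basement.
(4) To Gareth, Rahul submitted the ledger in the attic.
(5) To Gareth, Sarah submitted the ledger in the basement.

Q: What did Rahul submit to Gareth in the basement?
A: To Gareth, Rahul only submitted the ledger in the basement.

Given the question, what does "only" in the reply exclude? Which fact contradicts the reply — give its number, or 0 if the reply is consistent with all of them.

0

The question "What did ...?" targets the thing, so in the reply the focus falls on "the ledger".
So "only" ranges over things; the rest (agent = Rahul, recipient = Gareth, setting = in the basement) is presupposed.
No listed fact shares that background with another thing. Nothing contradicts the reply.
(Fact (1) would refute a reading with focus on the recipient — but that is not what the question asks.)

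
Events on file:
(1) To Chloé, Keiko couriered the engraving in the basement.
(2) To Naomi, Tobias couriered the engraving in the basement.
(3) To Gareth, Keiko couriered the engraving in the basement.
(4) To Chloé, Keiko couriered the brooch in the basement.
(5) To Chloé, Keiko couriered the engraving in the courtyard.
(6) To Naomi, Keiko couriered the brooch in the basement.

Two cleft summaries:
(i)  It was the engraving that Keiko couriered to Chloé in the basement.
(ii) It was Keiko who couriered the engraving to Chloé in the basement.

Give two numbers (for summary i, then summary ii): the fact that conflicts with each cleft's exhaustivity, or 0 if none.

4, 0

Summary (i) focuses "the engraving" (the thing); background agent = Keiko, recipient = Chloé, setting = in the basement. Fact (4) matches that background with thing = the brooch — refutes (i).
Summary (ii) focuses "Keiko" (the agent); background thing = the engraving, recipient = Chloé, setting = in the basement. No fact matches that background with a different agent, so 0.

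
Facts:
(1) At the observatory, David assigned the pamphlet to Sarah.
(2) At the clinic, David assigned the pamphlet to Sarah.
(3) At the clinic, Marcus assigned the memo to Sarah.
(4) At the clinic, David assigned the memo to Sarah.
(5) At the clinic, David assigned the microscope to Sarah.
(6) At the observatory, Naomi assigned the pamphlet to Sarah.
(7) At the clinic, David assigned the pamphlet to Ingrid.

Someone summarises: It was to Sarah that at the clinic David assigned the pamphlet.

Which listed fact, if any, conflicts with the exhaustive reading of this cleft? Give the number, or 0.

The cleft puts "Sarah" in focus and presupposes the open proposition with agent = David, thing = the pamphlet, setting = at the clinic.
The exhaustive reading says no other recipient fits that background.
Fact (7) shares the background but with recipient = Ingrid; exhaustivity is violated.

7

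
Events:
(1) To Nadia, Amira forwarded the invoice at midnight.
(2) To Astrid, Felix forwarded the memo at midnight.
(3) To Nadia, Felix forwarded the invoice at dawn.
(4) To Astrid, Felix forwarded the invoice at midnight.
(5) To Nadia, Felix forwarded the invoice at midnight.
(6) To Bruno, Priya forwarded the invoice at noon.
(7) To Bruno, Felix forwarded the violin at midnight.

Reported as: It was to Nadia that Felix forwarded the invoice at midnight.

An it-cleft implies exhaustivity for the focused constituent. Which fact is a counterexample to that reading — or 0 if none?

4

Focus of the cleft: "Nadia" (the recipient). Presupposed background: same agent, thing, setting (Felix / the invoice / at midnight).
Exhaustivity: Nadia is the only recipient satisfying that background.
But fact (4) also has same agent, thing, setting (Felix / the invoice / at midnight), with recipient = Astrid — so the exhaustive reading fails.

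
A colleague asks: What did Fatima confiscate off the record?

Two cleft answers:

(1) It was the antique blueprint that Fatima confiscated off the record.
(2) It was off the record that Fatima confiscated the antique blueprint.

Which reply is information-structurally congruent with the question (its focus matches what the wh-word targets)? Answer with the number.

The question word "what" targets the direct object.
Option (1) clefts "the antique blueprint" — that matches what the question asks about.
Option (2) clefts "off the record" — the manner, not what was asked.
So the congruent reply is (1).

1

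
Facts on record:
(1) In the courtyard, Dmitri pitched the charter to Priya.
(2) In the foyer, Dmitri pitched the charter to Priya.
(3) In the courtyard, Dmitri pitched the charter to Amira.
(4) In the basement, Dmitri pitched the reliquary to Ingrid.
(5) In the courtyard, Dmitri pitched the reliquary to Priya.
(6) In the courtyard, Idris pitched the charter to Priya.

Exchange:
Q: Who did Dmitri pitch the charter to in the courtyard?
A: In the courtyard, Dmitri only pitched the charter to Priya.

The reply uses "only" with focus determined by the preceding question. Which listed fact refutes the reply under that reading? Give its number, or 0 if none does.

3

Answering "Who did ... to ...?" puts focus on the recipient — here, "Priya".
"Only" then excludes alternative recipients while the background — agent = Dmitri, thing = the charter, setting = in the courtyard — is held fixed.
Fact (3) keeps agent = Dmitri, thing = the charter, setting = in the courtyard but has recipient = Amira; that refutes the reply.
(Fact (5) would refute a reading with focus on the thing — but that is not what the question asks.)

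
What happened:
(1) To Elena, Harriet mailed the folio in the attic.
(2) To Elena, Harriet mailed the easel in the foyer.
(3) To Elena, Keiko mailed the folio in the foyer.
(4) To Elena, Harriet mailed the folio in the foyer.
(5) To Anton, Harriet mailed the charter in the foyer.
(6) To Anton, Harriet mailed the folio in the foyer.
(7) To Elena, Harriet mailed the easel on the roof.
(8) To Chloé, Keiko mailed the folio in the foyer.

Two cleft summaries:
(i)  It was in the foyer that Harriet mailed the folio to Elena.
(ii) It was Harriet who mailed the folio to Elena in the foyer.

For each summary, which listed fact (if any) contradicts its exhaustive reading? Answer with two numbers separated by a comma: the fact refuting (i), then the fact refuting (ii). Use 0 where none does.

Summary (i) focuses "in the foyer" (the setting); background Harriet as agent and the folio as thing and Elena as recipient. Fact (1) matches that background with setting = in the attic — refutes (i).
Summary (ii) focuses "Harriet" (the agent); background the folio as thing and Elena as recipient and in the foyer as setting. Fact (3) matches that background with agent = Keiko — refutes (ii).

1, 3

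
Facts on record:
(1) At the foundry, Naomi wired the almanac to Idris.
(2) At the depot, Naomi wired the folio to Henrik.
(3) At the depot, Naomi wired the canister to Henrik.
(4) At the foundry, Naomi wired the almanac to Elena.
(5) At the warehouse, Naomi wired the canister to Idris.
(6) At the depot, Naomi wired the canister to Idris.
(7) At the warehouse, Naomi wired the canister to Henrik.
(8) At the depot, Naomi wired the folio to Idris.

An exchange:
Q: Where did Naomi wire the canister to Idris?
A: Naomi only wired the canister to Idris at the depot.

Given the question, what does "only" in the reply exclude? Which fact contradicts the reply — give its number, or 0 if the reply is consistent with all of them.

5

Answering "Where did ...?" puts focus on the setting — here, "at the depot".
"Only" then excludes alternative settings while the background — same agent, thing, recipient (Naomi / the canister / Idris) — is held fixed.
Fact (5) shares the background with a different setting (at the warehouse) — counterexample.
(Fact (8) would refute a reading with focus on the thing — but that is not what the question asks.)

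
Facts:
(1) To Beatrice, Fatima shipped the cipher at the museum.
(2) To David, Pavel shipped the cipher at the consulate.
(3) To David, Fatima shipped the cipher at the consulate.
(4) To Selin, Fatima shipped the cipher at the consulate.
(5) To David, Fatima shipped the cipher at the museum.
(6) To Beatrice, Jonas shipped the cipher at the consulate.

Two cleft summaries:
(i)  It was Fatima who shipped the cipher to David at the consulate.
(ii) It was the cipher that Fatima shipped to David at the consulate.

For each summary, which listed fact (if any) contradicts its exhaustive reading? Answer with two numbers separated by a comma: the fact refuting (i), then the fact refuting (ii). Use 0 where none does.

(i): focus "Fatima". Looking for thing = the cipher, recipient = David, setting = at the consulate with some other agent — fact (2) has Pavel there. Refuted.
(ii): focus "the cipher". No fact shares agent = Fatima, recipient = David, setting = at the consulate with a different thing. 0.

2, 0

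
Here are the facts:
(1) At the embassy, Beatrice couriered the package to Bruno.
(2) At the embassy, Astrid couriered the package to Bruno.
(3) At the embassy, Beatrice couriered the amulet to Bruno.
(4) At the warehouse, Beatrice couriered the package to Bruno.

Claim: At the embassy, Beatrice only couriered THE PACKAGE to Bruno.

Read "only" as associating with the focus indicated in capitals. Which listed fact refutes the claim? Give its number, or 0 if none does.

3

Focus (in capitals) is "the package" — the thing. "Only" excludes alternative things while holding fixed agent = Beatrice, recipient = Bruno, setting = at the embassy.
Fact (3) shares the background but differs in thing (the amulet) — a counterexample.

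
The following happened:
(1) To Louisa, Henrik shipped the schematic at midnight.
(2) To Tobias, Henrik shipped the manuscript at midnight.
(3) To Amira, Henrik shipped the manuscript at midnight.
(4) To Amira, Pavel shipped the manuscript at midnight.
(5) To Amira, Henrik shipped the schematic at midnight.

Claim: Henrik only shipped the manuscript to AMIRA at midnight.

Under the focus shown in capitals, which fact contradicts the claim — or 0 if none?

2

Focus (in capitals) is "Amira" — the recipient. "Only" excludes alternative recipients while holding fixed same agent, thing, setting (Henrik / the manuscript / at midnight).
Fact (2) shares the background but differs in recipient (Tobias) — a counterexample.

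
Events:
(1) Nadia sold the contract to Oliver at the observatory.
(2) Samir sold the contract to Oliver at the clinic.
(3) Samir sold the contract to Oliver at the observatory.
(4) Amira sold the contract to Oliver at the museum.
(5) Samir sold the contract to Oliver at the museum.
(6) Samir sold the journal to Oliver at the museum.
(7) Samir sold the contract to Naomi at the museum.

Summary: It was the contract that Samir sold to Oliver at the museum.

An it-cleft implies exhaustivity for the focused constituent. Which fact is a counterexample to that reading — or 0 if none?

6

Focus of the cleft: "the contract" (the thing). Presupposed background: same agent, recipient, setting (Samir / Oliver / at the museum).
Exhaustivity: the contract is the only thing satisfying that background.
Fact (6) shares the background but with thing = the journal; exhaustivity is violated.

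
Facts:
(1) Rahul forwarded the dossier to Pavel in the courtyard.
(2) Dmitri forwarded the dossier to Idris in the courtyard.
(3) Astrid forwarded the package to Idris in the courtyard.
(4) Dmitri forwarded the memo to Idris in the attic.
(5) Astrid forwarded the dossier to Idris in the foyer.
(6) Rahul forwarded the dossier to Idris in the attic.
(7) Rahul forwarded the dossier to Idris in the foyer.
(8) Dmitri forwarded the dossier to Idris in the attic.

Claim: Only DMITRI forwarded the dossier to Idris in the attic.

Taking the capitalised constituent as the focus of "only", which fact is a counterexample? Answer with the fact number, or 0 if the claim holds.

6

The capitals mark "Dmitri" as focus. So "only" rules out other agents, with the rest (same thing, recipient, setting (the dossier / Idris / in the attic)) as background.
Fact (6) shares the background but differs in agent (Rahul) — a counterexample.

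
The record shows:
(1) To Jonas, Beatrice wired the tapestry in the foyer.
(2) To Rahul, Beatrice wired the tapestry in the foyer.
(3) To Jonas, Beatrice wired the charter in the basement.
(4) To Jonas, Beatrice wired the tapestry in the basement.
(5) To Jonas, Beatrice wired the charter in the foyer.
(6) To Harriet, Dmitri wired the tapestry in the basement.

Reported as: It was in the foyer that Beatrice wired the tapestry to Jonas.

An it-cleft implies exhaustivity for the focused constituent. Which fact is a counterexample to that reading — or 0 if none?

4

Focus of the cleft: "in the foyer" (the setting). Presupposed background: Beatrice as agent and the tapestry as thing and Jonas as recipient.
The exhaustive reading says no other setting fits that background.
But fact (4) also has Beatrice as agent and the tapestry as thing and Jonas as recipient, with setting = in the basement — so the exhaustive reading fails.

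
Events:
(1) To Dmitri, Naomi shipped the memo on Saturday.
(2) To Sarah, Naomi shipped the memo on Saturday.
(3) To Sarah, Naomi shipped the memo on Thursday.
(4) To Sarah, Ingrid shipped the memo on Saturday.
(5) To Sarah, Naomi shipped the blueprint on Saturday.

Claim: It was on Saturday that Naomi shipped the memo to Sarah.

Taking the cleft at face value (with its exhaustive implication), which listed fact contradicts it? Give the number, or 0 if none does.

3

The cleft puts "on Saturday" in focus and presupposes the open proposition with agent = Naomi, thing = the memo, recipient = Sarah.
Exhaustivity: on Saturday is the only setting satisfying that background.
But fact (3) also has agent = Naomi, thing = the memo, recipient = Sarah, with setting = on Thursday — so the exhaustive reading fails.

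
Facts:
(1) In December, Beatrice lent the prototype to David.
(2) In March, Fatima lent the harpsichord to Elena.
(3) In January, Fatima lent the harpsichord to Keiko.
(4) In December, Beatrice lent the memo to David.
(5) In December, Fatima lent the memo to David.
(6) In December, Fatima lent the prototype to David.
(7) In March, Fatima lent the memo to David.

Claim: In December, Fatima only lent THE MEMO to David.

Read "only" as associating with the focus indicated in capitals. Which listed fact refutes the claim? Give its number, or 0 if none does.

6

Focus (in capitals) is "the memo" — the thing. "Only" excludes alternative things while holding fixed agent = Fatima, recipient = David, setting = in December.
Fact (6) matches on agent = Fatima, recipient = David, setting = in December, but has thing = the prototype instead. That refutes the claim.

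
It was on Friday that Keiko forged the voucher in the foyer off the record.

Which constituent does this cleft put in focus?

on Friday

In an it-cleft "It was X that/who ...", the clefted constituent X is the focus; the that/who-clause expresses the presupposed open proposition.
Here the focus is "on Friday". The backgrounded (presupposed) material includes "Keiko", "the voucher", "off the record" and "in the foyer".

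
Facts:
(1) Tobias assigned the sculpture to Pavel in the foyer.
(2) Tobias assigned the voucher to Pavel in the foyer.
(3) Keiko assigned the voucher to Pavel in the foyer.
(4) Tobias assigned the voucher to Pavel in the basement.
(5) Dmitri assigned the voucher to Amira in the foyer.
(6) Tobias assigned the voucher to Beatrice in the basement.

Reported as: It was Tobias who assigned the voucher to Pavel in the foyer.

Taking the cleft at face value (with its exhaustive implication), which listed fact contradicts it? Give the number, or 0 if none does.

The cleft puts "Tobias" in focus and presupposes the open proposition with the voucher as thing and Pavel as recipient and in the foyer as setting.
The exhaustive reading says no other agent fits that background.
But fact (3) also has the voucher as thing and Pavel as recipient and in the foyer as setting, with agent = Keiko — so the exhaustive reading fails.

3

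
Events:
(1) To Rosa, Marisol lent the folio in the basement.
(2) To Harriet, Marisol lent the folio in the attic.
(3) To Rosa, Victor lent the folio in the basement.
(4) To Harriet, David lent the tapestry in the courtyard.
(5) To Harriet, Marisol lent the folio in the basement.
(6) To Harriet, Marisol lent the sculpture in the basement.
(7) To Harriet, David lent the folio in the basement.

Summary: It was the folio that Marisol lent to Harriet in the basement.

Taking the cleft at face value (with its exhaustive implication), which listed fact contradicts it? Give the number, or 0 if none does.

6

The cleft puts "the folio" in focus and presupposes the open proposition with Marisol as agent and Harriet as recipient and in the basement as setting.
The exhaustive reading says no other thing fits that background.
Fact (6) shares the background but with thing = the sculpture; exhaustivity is violated.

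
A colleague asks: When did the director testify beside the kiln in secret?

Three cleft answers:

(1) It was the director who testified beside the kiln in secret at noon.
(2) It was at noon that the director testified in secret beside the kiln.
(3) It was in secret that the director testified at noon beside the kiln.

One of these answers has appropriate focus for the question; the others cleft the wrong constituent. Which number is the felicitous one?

2

The question word "when" targets the time.
Option (1) clefts "the director" — the subject (agent), not what was asked.
Option (2) clefts "at noon" — that matches what the question asks about.
Option (3) clefts "in secret" — the manner, not what was asked.
So the congruent reply is (2).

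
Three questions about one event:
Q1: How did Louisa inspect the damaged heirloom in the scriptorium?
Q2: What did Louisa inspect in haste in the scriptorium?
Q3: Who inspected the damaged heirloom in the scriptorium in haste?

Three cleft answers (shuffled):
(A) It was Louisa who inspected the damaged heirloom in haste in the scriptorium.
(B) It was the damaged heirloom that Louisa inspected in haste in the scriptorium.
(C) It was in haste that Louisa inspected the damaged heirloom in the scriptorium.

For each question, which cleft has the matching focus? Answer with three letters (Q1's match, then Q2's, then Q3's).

CBA

Q1 asks about the manner; cleft (C) focuses "in haste", which is the manner — so Q1 → C.
Q2 asks about the direct object; cleft (B) focuses "the damaged heirloom", which is the direct object — so Q2 → B.
Q3 asks about the subject (agent); cleft (A) focuses "Louisa", which is the subject (agent) — so Q3 → A.
Mapping: Q1→C, Q2→B, Q3→A.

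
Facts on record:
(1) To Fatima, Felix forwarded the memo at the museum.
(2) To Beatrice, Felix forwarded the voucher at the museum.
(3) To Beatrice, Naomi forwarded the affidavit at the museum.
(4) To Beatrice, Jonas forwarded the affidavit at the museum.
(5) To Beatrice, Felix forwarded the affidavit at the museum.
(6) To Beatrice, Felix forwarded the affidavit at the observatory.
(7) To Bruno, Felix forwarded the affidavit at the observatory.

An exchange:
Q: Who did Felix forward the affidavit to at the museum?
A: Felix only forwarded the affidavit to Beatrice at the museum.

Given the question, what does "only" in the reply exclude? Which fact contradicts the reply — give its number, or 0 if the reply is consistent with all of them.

The question "Who did ... to ...?" targets the recipient, so in the reply the focus falls on "Beatrice".
"Only" then excludes alternative recipients while the background — Felix as agent and the affidavit as thing and at the museum as setting — is held fixed.
No listed fact shares that background with another recipient. Nothing contradicts the reply.
(Fact (2) would refute a reading with focus on the thing — but that is not what the question asks.)

0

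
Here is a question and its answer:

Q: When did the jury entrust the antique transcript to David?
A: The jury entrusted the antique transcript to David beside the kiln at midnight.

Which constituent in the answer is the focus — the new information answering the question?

The wh-word "when" asks about the time.
In the answer, "the jury", "the antique transcript" and "to David" are given — repeated from the question.
"beside the kiln" is also new, but it specifies the location, which is not what the question asks about — so it is not the focus.
The constituent filling the time gap is "at midnight"; that is the focus.

at midnight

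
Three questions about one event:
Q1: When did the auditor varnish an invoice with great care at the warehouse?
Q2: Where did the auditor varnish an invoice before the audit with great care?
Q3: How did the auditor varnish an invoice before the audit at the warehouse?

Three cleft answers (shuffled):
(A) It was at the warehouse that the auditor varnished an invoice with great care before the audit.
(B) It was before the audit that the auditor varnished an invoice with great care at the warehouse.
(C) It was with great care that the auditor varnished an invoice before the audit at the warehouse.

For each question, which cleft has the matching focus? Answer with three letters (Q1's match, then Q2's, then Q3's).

Q1 asks about the time; cleft (B) focuses "before the audit", which is the time — so Q1 → B.
Q2 asks about the location; cleft (A) focuses "at the warehouse", which is the location — so Q2 → A.
Q3 asks about the manner; cleft (C) focuses "with great care", which is the manner — so Q3 → C.
Mapping: Q1→B, Q2→A, Q3→C.

BAC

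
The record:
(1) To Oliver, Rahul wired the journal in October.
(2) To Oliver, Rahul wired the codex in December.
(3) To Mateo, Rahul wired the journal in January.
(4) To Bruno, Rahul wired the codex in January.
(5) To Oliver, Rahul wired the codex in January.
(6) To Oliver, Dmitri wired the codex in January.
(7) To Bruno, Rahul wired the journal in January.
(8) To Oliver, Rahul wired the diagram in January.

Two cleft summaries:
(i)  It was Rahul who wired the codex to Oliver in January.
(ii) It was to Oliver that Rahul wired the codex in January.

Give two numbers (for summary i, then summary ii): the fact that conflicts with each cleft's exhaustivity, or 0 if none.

6, 4

(i): focus "Rahul". Looking for the codex as thing and Oliver as recipient and in January as setting with some other agent — fact (6) has Dmitri there. Refuted.
(ii): focus "Oliver". Looking for Rahul as agent and the codex as thing and in January as setting with some other recipient — fact (4) has Bruno there. Refuted.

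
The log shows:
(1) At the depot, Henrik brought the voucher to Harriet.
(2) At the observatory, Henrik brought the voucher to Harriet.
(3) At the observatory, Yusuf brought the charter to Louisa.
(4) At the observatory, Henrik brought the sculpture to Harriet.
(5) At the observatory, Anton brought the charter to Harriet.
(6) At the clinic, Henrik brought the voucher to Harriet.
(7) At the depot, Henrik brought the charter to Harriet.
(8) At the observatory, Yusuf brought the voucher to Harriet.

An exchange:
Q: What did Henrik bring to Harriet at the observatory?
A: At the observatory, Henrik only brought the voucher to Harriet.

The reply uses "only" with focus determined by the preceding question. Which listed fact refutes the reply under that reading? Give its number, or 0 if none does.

The question "What did ...?" targets the thing, so in the reply the focus falls on "the voucher".
"Only" then excludes alternative things while the background — agent = Henrik, recipient = Harriet, setting = at the observatory — is held fixed.
Fact (4) shares the background with a different thing (the sculpture) — counterexample.
(Fact (1) would refute a reading with focus on the setting — but that is not what the question asks.)

4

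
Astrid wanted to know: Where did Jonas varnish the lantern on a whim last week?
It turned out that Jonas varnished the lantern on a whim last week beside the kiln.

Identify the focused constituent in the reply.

The wh-word "where" asks about the location.
In the answer, "Jonas", "the lantern", "last week" and "on a whim" are given — repeated from the question.
The constituent filling the location gap is "beside the kiln"; that is the focus and would carry nuclear stress.

beside the kiln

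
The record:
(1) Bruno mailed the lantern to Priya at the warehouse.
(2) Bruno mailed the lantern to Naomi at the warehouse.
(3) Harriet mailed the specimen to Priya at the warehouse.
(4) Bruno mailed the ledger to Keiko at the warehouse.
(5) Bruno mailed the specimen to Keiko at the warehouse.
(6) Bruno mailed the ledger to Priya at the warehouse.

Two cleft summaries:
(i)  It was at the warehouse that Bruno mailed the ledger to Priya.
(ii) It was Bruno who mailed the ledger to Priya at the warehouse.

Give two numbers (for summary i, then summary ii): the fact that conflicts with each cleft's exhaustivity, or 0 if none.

Summary (i) focuses "at the warehouse" (the setting); background agent = Bruno, thing = the ledger, recipient = Priya. No fact matches that background with a different setting, so 0.
Summary (ii) focuses "Bruno" (the agent); background thing = the ledger, recipient = Priya, setting = at the warehouse. No fact matches that background with a different agent, so 0.

0, 0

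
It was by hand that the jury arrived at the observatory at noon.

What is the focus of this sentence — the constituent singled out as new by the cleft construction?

by hand

In an it-cleft "It was X that/who ...", the clefted constituent X is the focus; the that/who-clause expresses the presupposed open proposition.
Here the focus is "by hand". The backgrounded (presupposed) material includes "the jury", "at noon" and "at the observatory".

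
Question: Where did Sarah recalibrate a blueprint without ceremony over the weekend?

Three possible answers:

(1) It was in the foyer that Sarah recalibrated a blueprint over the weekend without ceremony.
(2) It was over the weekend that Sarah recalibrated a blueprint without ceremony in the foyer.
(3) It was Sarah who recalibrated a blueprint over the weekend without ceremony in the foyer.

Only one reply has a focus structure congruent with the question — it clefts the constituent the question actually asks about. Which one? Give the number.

The question word "where" targets the location.
Option (1) clefts "in the foyer" — that matches what the question asks about.
Option (2) clefts "over the weekend" — the time, not what was asked.
Option (3) clefts "Sarah" — the subject (agent), not what was asked.
So the congruent reply is (1).

1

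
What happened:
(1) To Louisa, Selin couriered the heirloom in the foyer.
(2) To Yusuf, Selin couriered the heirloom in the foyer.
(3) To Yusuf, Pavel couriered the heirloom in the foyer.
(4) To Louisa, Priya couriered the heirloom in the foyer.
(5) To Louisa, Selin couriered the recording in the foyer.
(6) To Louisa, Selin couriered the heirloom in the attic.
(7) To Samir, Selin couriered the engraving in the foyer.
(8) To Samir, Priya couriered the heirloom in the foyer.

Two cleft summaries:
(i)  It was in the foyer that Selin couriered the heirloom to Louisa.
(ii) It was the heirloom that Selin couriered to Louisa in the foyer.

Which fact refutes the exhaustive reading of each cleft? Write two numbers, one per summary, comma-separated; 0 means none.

6, 5

(i): focus "in the foyer". Looking for Selin as agent and the heirloom as thing and Louisa as recipient with some other setting — fact (6) has in the attic there. Refuted.
(ii): focus "the heirloom". Looking for Selin as agent and Louisa as recipient and in the foyer as setting with some other thing — fact (5) has the recording there. Refuted.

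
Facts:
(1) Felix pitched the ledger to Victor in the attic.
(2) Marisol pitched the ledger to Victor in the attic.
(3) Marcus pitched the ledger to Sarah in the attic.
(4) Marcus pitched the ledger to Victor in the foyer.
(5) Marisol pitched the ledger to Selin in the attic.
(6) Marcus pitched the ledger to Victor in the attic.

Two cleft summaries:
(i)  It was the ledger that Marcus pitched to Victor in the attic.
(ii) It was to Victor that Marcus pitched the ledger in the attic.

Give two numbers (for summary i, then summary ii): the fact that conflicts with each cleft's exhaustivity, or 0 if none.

0, 3

(i): focus "the ledger". No fact shares Marcus as agent and Victor as recipient and in the attic as setting with a different thing. 0.
(ii): focus "Victor". Looking for Marcus as agent and the ledger as thing and in the attic as setting with some other recipient — fact (3) has Sarah there. Refuted.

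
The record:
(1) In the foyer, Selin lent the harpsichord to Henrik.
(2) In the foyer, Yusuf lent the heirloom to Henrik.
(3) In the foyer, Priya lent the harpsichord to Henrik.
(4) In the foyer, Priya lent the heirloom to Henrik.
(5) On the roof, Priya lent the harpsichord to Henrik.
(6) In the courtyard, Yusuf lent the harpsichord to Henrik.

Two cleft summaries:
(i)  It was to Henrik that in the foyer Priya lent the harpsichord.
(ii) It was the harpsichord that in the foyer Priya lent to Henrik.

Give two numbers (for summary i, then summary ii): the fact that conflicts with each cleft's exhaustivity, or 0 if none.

(i): focus "Henrik". No fact shares agent = Priya, thing = the harpsichord, setting = in the foyer with a different recipient. 0.
(ii): focus "the harpsichord". Looking for agent = Priya, recipient = Henrik, setting = in the foyer with some other thing — fact (4) has the heirloom there. Refuted.

0, 4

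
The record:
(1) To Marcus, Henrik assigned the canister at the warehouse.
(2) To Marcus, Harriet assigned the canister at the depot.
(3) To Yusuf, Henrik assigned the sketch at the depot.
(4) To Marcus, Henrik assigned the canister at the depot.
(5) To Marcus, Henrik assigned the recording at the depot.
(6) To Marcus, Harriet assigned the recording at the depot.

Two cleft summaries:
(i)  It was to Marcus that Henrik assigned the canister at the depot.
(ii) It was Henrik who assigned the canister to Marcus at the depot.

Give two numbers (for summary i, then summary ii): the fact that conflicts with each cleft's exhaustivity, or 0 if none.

0, 2

Summary (i) focuses "Marcus" (the recipient); background agent = Henrik, thing = the canister, setting = at the depot. No fact matches that background with a different recipient, so 0.
Summary (ii) focuses "Henrik" (the agent); background thing = the canister, recipient = Marcus, setting = at the depot. Fact (2) matches that background with agent = Harriet — refutes (ii).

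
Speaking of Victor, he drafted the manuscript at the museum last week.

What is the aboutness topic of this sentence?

Victor

The construction explicitly marks "Victor" as what the sentence is about — the topic.
The remainder of the clause is the comment (what is said about the topic).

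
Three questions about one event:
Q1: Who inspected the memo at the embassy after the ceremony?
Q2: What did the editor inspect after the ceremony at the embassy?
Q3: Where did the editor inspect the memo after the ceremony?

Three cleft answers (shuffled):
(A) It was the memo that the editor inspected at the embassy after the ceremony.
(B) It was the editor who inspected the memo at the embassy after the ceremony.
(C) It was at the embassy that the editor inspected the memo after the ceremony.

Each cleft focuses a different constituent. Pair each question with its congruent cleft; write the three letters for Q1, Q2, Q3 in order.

BAC

Q1 asks about the subject (agent); cleft (B) focuses "the editor", which is the subject (agent) — so Q1 → B.
Q2 asks about the direct object; cleft (A) focuses "the memo", which is the direct object — so Q2 → A.
Q3 asks about the location; cleft (C) focuses "at the embassy", which is the location — so Q3 → C.
Mapping: Q1→B, Q2→A, Q3→C.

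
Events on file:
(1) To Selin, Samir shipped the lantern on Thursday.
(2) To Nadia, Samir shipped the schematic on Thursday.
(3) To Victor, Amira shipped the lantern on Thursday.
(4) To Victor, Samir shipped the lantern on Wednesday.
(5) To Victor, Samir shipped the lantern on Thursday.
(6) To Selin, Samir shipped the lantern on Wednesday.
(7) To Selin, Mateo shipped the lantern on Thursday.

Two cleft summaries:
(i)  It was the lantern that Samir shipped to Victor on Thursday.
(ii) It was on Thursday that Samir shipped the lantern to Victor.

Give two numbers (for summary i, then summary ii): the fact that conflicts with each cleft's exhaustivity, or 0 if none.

(i): focus "the lantern". No fact shares same agent, recipient, setting (Samir / Victor / on Thursday) with a different thing. 0.
(ii): focus "on Thursday". Looking for same agent, thing, recipient (Samir / the lantern / Victor) with some other setting — fact (4) has on Wednesday there. Refuted.

0, 4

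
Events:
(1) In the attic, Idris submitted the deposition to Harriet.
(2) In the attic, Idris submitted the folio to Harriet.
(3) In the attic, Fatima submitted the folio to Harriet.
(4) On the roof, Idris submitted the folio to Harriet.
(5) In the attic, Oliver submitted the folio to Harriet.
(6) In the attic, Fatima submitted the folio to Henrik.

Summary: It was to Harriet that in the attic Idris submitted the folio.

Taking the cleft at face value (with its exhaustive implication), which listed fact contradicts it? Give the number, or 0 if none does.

0

The cleft puts "Harriet" in focus and presupposes the open proposition with agent = Idris, thing = the folio, setting = in the attic.
The exhaustive reading says no other recipient fits that background.
Every other fact differs from the presupposition on some backgrounded slot, so none challenges the exhaustivity.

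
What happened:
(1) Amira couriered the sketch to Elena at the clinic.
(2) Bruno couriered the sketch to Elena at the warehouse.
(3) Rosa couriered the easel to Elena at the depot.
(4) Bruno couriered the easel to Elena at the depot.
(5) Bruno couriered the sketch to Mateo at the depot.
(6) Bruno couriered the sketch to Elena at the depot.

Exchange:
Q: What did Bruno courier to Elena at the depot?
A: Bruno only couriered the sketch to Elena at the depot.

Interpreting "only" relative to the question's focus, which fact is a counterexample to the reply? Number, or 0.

Answering "What did ...?" puts focus on the thing — here, "the sketch".
So "only" ranges over things; the rest (Bruno as agent and Elena as recipient and at the depot as setting) is presupposed.
Fact (4) shares the background with a different thing (the easel) — counterexample.
(Fact (2) would refute a reading with focus on the setting — but that is not what the question asks.)

4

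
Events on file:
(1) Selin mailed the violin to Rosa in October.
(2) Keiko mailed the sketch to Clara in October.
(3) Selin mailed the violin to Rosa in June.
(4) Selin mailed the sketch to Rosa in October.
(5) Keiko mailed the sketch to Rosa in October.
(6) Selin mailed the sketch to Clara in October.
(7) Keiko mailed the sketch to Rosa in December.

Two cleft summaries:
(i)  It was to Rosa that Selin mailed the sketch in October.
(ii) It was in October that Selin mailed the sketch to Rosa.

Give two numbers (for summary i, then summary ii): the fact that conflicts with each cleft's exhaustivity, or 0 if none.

6, 0

(i): focus "Rosa". Looking for same agent, thing, setting (Selin / the sketch / in October) with some other recipient — fact (6) has Clara there. Refuted.
(ii): focus "in October". No fact shares same agent, thing, recipient (Selin / the sketch / Rosa) with a different setting. 0.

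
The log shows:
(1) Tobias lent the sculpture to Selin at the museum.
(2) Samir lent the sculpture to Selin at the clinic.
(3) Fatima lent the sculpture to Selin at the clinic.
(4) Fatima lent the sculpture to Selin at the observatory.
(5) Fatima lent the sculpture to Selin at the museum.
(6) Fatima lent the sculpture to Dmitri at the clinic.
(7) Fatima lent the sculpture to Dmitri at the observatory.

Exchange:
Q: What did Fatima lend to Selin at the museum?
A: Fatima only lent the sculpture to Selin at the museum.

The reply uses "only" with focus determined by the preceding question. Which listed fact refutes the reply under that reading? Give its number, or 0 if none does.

0

The question "What did ...?" targets the thing, so in the reply the focus falls on "the sculpture".
"Only" then excludes alternative things while the background — agent = Fatima, recipient = Selin, setting = at the museum — is held fixed.
No listed fact shares that background with another thing. Nothing contradicts the reply.
(Fact (3) would refute a reading with focus on the setting — but that is not what the question asks.)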